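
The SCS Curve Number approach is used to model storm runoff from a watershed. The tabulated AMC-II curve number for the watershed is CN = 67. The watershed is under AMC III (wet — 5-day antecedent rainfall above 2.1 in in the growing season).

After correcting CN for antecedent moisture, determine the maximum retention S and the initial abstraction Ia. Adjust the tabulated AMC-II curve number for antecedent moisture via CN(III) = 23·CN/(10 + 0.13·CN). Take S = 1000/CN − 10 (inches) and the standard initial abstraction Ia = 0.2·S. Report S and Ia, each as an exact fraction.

S = 3300/1541 in ≈ 2.141 in; Ia = 660/1541 in ≈ 0.428 in

CN(III) from CN(II)=67: (23·67)/(10 + 0.13·67) = 154100/1871 ≈ 82.362
Retention S: 1000/CN − 10 with CN=82.362 → S = 3300/1541 ≈ 2.141 in
Ia = 0.2S: 0.2·2.141 = 0.428 in (exactly 660/1541)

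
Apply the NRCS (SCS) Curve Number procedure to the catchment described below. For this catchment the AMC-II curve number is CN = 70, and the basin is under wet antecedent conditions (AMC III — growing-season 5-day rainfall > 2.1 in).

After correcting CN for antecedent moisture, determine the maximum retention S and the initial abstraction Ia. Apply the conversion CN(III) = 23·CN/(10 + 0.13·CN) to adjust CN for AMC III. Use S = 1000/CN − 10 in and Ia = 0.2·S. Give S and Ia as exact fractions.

S = 300/161 in ≈ 1.863 in; Ia = 60/161 in ≈ 0.373 in

Adjust CN=70 to AMC III: 23·70/(10 + 0.13·70) → 1610 ÷ (191/10) = 16100/191 ≈ 84.293
S = 1000/(16100/191) − 10 = 300/161 in ≈ 1.863 in
Ia = 0.2·(300/161) = 60/161 in ≈ 0.373 in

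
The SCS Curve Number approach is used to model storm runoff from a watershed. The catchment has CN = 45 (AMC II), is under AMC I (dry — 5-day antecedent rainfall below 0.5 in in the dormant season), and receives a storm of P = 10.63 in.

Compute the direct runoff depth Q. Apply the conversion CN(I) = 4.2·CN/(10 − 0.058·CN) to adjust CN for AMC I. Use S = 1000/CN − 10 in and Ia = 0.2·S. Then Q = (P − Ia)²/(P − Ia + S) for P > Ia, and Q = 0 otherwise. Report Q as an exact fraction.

Q = 8264082649/12113142300 in ≈ 0.682 in

CN(I) from CN(II)=45: (4.2·45)/(10 − 0.058·45) = 18900/739 ≈ 25.575
Max retention: S = 1000/(18900/739) − 10 = 5500/189 in (≈ 29.101 in)
Ia = 0.2·(5500/189) = 1100/189 in ≈ 5.820 in
P − Ia = 10.630 − 5.820 = 90907/18900 ≈ 4.810 in (> 0, runoff occurs)
Q: (90907/18900)² ÷ (640907/18900) = 8264082649/12113142300 in (≈ 0.682 in)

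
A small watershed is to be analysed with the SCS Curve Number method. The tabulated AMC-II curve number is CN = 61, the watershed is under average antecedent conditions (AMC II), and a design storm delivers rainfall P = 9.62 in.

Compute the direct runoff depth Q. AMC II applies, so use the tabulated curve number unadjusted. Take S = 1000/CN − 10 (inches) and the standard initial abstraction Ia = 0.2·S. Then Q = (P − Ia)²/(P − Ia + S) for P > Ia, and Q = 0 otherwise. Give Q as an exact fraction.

CN(II) = 61; AMC II needs no correction.
Max retention: S = 1000/61 − 10 = 390/61 in (≈ 6.393 in)
Ia = 0.2S: 0.2·6.393 = 1.279 in (exactly 78/61)
P − Ia = 9.620 − 1.279 = 25441/3050 ≈ 8.341 in (> 0, runoff occurs)
Q = (25441/3050)²/((25441/3050) + 390/61) = (647244481/9302500)/(44941/3050) = 49788037/10543850 in ≈ 4.722 in

Q = 49788037/10543850 in ≈ 4.722 in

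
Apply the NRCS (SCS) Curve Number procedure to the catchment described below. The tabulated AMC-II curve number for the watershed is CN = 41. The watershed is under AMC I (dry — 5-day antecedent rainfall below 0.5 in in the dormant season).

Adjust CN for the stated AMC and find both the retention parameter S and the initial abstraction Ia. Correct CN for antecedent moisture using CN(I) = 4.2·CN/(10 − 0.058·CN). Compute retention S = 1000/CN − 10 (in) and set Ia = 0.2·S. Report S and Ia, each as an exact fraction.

CN(I) from CN(II)=41: (4.2·41)/(10 − 0.058·41) = 86100/3811 ≈ 22.592
Retention S: 1000/CN − 10 with CN=22.592 → S = 29500/861 ≈ 34.262 in
Ia = 0.2·(29500/861) = 5900/861 in ≈ 6.852 in

S = 29500/861 in ≈ 34.262 in; Ia = 5900/861 in ≈ 6.852 in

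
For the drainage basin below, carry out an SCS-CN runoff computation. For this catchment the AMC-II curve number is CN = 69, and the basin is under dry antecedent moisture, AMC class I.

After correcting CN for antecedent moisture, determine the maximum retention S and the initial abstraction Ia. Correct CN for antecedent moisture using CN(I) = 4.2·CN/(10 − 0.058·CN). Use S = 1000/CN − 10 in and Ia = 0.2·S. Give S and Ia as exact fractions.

Dry (AMC I): CN(I) = 4.2·69/(10 − 0.058·69) = (1449/5)/(2999/500) = 144900/2999 ≈ 48.316
Max retention: S = 1000/(144900/2999) − 10 = 15500/1449 in (≈ 10.697 in)
Initial abstraction Ia = S/5 = (15500/1449)/5 = 3100/1449 ≈ 2.139 in

S = 15500/1449 in ≈ 10.697 in; Ia = 3100/1449 in ≈ 2.139 in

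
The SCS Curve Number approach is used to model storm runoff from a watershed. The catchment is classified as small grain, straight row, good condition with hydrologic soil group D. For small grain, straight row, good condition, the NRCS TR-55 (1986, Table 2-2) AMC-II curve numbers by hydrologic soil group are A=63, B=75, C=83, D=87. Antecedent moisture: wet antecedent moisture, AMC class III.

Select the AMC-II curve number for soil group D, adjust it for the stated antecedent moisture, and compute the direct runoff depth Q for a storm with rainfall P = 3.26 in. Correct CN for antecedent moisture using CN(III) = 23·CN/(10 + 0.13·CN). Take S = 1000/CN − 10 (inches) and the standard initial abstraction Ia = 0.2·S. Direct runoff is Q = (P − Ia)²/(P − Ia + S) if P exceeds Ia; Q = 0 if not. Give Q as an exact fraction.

Q = 98071064569/37835208150 in ≈ 2.592 in

NRCS table: small grain, straight row, good condition, soil group D → CN(II) = 87
Adjust CN=87 to AMC III: 23·87/(10 + 0.13·87) → 2001 ÷ (2131/100) = 200100/2131 ≈ 93.900
Max retention: S = 1000/(200100/2131) − 10 = 1300/2001 in (≈ 0.650 in)
Ia = 0.2S: 0.2·0.650 = 0.130 in (exactly 260/2001)
Since P=3.260 > Ia=0.130: effective rainfall P−Ia = 313163/100050 in
Runoff Q = (P−Ia)²/(P−Ia+S) = (3.130)²/(3.130+0.650) = 98071064569/37835208150 ≈ 2.592 in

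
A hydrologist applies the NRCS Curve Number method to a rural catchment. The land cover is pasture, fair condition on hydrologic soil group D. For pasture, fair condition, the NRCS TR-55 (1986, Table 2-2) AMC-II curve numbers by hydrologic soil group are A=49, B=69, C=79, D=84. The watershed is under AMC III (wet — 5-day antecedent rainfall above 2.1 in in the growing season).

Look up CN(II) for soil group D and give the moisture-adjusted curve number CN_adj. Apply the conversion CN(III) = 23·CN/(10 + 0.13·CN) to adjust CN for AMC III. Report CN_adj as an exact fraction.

NRCS table: pasture, fair condition, soil group D → CN(II) = 84
Wet (AMC III): CN(III) = 23·84/(10 + 0.13·84) = 1932/(523/25) = 48300/523 ≈ 92.352

CN_adj = 48300/523 ≈ 92.352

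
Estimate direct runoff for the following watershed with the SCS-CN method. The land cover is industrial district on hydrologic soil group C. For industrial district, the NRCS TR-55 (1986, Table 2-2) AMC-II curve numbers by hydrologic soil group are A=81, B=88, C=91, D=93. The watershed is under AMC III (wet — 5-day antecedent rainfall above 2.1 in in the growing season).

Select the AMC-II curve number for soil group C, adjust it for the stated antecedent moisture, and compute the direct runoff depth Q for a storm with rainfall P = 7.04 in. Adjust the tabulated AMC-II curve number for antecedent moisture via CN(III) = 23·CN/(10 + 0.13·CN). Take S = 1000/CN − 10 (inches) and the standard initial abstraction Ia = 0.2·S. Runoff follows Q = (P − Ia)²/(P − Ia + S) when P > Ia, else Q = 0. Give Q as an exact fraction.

NRCS table: industrial district, soil group C → CN(II) = 91
CN(III) from CN(II)=91: (23·91)/(10 + 0.13·91) = 209300/2183 ≈ 95.877
Max retention: S = 1000/(209300/2183) − 10 = 900/2093 in (≈ 0.430 in)
Ia = 0.2·(900/2093) = 180/2093 in ≈ 0.086 in
Excess rainfall: 7.040 − 0.086 = 6.954 in; P > Ia so Q > 0
Runoff Q = (P−Ia)²/(P−Ia+S) = (6.954)²/(6.954+0.430) = 8274995089/1263544100 ≈ 6.549 in

Q = 8274995089/1263544100 in ≈ 6.549 in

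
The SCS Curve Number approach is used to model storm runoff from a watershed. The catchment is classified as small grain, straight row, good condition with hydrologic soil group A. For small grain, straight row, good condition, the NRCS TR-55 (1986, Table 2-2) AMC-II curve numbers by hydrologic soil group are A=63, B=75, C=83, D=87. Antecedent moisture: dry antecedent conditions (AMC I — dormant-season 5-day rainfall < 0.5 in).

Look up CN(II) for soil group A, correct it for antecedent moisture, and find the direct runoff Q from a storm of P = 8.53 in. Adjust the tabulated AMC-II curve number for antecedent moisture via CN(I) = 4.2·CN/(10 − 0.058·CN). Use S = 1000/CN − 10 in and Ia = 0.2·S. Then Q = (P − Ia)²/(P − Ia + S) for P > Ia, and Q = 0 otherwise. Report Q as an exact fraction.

Q = 575351073361/345107063700 in ≈ 1.667 in

NRCS table: small grain, straight row, good condition, soil group A → CN(II) = 63
Dry (AMC I): CN(I) = 4.2·63/(10 − 0.058·63) = (1323/5)/(3173/500) = 132300/3173 ≈ 41.696
Max retention: S = 1000/(132300/3173) − 10 = 18500/1323 in (≈ 13.983 in)
Ia = 0.2S: 0.2·13.983 = 2.797 in (exactly 3700/1323)
Since P=8.530 > Ia=2.797: effective rainfall P−Ia = 758519/132300 in
Q = (758519/132300)²/((758519/132300) + 18500/1323) = (575351073361/17503290000)/(2608519/132300) = 575351073361/345107063700 in ≈ 1.667 in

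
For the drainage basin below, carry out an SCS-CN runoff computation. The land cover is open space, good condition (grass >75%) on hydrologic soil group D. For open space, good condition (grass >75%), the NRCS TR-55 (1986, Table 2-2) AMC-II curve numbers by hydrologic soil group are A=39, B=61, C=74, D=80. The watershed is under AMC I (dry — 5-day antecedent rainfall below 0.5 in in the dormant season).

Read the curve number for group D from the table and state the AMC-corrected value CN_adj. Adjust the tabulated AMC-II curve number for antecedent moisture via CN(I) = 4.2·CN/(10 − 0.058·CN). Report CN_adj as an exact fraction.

CN_adj = 4200/67 ≈ 62.687

NRCS table: open space, good condition (grass >75%), soil group D → CN(II) = 80
CN(I) from CN(II)=80: (4.2·80)/(10 − 0.058·80) = 4200/67 ≈ 62.687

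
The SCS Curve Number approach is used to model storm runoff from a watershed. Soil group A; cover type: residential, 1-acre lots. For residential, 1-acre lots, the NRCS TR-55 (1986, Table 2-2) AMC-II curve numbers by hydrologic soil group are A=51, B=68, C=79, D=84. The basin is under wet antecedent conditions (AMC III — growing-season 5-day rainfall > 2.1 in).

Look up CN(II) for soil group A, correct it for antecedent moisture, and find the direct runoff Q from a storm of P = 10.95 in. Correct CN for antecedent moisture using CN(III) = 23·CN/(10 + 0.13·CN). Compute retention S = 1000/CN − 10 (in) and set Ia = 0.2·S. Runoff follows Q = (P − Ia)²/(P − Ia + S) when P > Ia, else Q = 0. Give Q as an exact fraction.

NRCS table: residential, 1-acre lots, soil group A → CN(II) = 51
Wet (AMC III): CN(III) = 23·51/(10 + 0.13·51) = 1173/(1663/100) = 117300/1663 ≈ 70.535
Retention S: 1000/CN − 10 with CN=70.535 → S = 4900/1173 ≈ 4.177 in
Initial abstraction Ia = S/5 = (4900/1173)/5 = 980/1173 ≈ 0.835 in
P − Ia = 10.950 − 0.835 = 237287/23460 ≈ 10.115 in (> 0, runoff occurs)
Q = (237287/23460)²/((237287/23460) + 4900/1173) = (56305120369/550371600)/(335287/23460) = 56305120369/7865833020 in ≈ 7.158 in

Q = 56305120369/7865833020 in ≈ 7.158 in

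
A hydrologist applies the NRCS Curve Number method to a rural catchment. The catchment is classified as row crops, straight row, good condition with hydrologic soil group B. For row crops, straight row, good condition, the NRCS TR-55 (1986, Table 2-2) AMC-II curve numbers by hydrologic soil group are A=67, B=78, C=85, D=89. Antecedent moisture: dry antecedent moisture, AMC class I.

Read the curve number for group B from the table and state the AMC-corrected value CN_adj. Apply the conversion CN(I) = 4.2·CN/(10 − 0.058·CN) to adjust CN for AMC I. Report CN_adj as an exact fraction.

CN_adj = 81900/1369 ≈ 59.825

NRCS table: row crops, straight row, good condition, soil group B → CN(II) = 78
CN(I) from CN(II)=78: (4.2·78)/(10 − 0.058·78) = 81900/1369 ≈ 59.825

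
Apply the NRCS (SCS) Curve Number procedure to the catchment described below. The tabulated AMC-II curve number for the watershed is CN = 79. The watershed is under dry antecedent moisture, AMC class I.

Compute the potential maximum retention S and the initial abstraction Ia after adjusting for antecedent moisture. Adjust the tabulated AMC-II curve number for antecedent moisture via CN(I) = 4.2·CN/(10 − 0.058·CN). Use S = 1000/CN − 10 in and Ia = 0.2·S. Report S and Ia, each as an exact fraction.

S = 500/79 in ≈ 6.329 in; Ia = 100/79 in ≈ 1.266 in

Adjust CN=79 to AMC I: 4.2·79/(10 − 0.058·79) → (1659/5) ÷ (2709/500) = 7900/129 ≈ 61.240
S = 1000/(7900/129) − 10 = 500/79 in ≈ 6.329 in
Ia = 0.2S: 0.2·6.329 = 1.266 in (exactly 100/79)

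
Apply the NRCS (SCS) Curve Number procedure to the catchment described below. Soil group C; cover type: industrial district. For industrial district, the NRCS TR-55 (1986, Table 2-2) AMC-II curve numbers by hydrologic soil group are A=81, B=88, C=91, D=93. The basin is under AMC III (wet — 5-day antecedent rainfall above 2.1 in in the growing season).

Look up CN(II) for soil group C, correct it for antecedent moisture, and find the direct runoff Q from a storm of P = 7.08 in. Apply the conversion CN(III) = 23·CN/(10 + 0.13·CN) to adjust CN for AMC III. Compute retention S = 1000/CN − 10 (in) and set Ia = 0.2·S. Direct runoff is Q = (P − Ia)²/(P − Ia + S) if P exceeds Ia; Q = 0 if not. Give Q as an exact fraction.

NRCS table: industrial district, soil group C → CN(II) = 91
Adjust CN=91 to AMC III: 23·91/(10 + 0.13·91) → 2093 ÷ (2183/100) = 209300/2183 ≈ 95.877
Max retention: S = 1000/(209300/2183) − 10 = 900/2093 in (≈ 0.430 in)
Ia = 0.2·(900/2093) = 180/2093 in ≈ 0.086 in
P − Ia = 7.080 − 0.086 = 365961/52325 ≈ 6.994 in (> 0, runoff occurs)
Runoff Q = (P−Ia)²/(P−Ia+S) = (6.994)²/(6.994+0.430) = 44642484507/6775407275 ≈ 6.589 in

Q = 44642484507/6775407275 in ≈ 6.589 in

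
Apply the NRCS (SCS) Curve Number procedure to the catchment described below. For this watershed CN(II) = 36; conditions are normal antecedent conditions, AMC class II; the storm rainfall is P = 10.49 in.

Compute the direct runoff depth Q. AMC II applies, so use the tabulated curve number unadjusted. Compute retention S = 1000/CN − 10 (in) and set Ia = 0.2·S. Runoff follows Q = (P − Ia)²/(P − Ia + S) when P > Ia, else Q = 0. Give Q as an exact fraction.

Average conditions: CN = 36 (no AMC adjustment).
S = 1000/36 − 10 = 160/9 in ≈ 17.778 in
Ia = 0.2·(160/9) = 32/9 in ≈ 3.556 in
Since P=10.490 > Ia=3.556: effective rainfall P−Ia = 6241/900 in
Q = (6241/900)²/((6241/900) + 160/9) = (38950081/810000)/(22241/900) = 38950081/20016900 in ≈ 1.946 in

Q = 38950081/20016900 in ≈ 1.946 in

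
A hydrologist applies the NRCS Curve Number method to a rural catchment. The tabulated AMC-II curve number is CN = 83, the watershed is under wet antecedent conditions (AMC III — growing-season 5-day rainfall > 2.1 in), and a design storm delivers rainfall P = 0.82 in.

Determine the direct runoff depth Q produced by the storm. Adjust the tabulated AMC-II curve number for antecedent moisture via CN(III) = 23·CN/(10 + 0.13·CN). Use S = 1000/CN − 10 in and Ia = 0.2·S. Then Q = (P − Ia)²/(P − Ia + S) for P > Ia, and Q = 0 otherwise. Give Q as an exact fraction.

Adjust CN=83 to AMC III: 23·83/(10 + 0.13·83) → 1909 ÷ (2079/100) = 190900/2079 ≈ 91.823
Max retention: S = 1000/(190900/2079) − 10 = 1700/1909 in (≈ 0.891 in)
Ia = 0.2·(1700/1909) = 340/1909 in ≈ 0.178 in
P − Ia = 0.820 − 0.178 = 61269/95450 ≈ 0.642 in (> 0, runoff occurs)
Q: (61269/95450)² ÷ (146269/95450) = 3753890361/13961376050 in (≈ 0.269 in)

Q = 3753890361/13961376050 in ≈ 0.269 in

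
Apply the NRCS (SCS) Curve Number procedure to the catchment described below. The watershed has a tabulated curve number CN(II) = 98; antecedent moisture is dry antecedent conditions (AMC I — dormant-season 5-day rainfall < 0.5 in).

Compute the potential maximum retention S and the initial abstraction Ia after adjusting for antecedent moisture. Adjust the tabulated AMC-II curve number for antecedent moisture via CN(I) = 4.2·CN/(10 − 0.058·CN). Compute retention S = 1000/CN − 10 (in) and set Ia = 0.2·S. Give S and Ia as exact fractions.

S = 500/1029 in ≈ 0.486 in; Ia = 100/1029 in ≈ 0.097 in

CN(I) from CN(II)=98: (4.2·98)/(10 − 0.058·98) = 102900/1079 ≈ 95.366
Max retention: S = 1000/(102900/1079) − 10 = 500/1029 in (≈ 0.486 in)
Ia = 0.2·(500/1029) = 100/1029 in ≈ 0.097 in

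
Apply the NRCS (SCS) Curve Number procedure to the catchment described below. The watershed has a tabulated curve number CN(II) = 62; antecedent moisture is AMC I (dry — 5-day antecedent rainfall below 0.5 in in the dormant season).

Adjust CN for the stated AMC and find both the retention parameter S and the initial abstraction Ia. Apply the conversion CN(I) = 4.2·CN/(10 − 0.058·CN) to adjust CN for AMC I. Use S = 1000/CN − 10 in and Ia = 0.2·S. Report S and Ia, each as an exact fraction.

Dry (AMC I): CN(I) = 4.2·62/(10 − 0.058·62) = (1302/5)/(1601/250) = 65100/1601 ≈ 40.662
Max retention: S = 1000/(65100/1601) − 10 = 9500/651 in (≈ 14.593 in)
Initial abstraction Ia = S/5 = (9500/651)/5 = 1900/651 ≈ 2.919 in

S = 9500/651 in ≈ 14.593 in; Ia = 1900/651 in ≈ 2.919 in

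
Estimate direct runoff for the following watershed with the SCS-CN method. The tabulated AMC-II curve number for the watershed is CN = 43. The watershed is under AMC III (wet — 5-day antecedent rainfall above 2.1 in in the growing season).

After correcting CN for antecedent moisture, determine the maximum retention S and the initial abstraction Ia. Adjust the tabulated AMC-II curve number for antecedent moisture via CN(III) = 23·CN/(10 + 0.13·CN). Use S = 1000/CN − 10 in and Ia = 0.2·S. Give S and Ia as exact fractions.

Adjust CN=43 to AMC III: 23·43/(10 + 0.13·43) → 989 ÷ (1559/100) = 98900/1559 ≈ 63.438
S = 1000/(98900/1559) − 10 = 5700/989 in ≈ 5.763 in
Ia = 0.2·(5700/989) = 1140/989 in ≈ 1.153 in

S = 5700/989 in ≈ 5.763 in; Ia = 1140/989 in ≈ 1.153 in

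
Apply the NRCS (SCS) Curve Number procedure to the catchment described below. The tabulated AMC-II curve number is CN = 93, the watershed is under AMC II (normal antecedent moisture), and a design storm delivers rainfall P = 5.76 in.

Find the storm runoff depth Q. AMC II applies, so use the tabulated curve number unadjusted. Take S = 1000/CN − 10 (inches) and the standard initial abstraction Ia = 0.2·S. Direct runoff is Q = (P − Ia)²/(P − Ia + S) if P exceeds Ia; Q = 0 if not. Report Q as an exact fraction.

Average conditions: CN = 93 (no AMC adjustment).
Retention S: 1000/CN − 10 with CN=93.000 → S = 70/93 ≈ 0.753 in
Initial abstraction Ia = S/5 = (70/93)/5 = 14/93 ≈ 0.151 in
P − Ia = 5.760 − 0.151 = 13042/2325 ≈ 5.609 in (> 0, runoff occurs)
Runoff Q = (P−Ia)²/(P−Ia+S) = (5.609)²/(5.609+0.753) = 42523441/8597850 ≈ 4.946 in

Q = 42523441/8597850 in ≈ 4.946 in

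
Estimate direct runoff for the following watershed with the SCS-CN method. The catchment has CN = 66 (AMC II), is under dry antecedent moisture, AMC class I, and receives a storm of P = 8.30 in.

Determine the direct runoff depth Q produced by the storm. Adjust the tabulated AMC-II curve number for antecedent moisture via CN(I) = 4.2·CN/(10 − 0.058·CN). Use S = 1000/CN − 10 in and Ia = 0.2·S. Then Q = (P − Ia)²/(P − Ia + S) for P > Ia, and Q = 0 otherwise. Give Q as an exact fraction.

CN(I) from CN(II)=66: (4.2·66)/(10 − 0.058·66) = 69300/1543 ≈ 44.913
Max retention: S = 1000/(69300/1543) − 10 = 8500/693 in (≈ 12.266 in)
Ia = 0.2S: 0.2·12.266 = 2.453 in (exactly 1700/693)
Excess rainfall: 8.300 − 2.453 = 5.847 in; P > Ia so Q > 0
Q = (40519/6930)²/((40519/6930) + 8500/693) = (1641789361/48024900)/(125519/6930) = 1641789361/869846670 in ≈ 1.887 in

Q = 1641789361/869846670 in ≈ 1.887 in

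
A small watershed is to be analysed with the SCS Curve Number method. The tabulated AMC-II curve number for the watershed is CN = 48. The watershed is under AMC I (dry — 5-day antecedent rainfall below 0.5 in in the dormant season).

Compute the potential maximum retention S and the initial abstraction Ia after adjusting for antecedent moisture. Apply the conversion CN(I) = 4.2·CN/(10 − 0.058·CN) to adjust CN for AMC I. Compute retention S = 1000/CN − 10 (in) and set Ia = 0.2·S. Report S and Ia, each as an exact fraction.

CN(I) from CN(II)=48: (4.2·48)/(10 − 0.058·48) = 12600/451 ≈ 27.938
Retention S: 1000/CN − 10 with CN=27.938 → S = 1625/63 ≈ 25.794 in
Ia = 0.2S: 0.2·25.794 = 5.159 in (exactly 325/63)

S = 1625/63 in ≈ 25.794 in; Ia = 325/63 in ≈ 5.159 in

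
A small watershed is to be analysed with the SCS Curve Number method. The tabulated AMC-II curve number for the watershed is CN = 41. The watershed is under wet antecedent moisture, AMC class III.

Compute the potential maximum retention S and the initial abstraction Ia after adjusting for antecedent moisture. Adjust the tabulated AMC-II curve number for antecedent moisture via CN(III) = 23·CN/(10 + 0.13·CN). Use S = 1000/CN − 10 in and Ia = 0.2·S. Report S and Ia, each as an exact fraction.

S = 5900/943 in ≈ 6.257 in; Ia = 1180/943 in ≈ 1.251 in

Adjust CN=41 to AMC III: 23·41/(10 + 0.13·41) → 943 ÷ (1533/100) = 94300/1533 ≈ 61.513
Max retention: S = 1000/(94300/1533) − 10 = 5900/943 in (≈ 6.257 in)
Ia = 0.2·(5900/943) = 1180/943 in ≈ 1.251 in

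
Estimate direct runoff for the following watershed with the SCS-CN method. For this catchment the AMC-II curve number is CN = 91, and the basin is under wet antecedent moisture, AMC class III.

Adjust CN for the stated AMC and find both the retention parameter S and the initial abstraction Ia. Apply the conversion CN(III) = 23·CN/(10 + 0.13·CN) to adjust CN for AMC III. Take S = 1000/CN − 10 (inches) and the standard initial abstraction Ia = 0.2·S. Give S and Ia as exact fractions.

S = 900/2093 in ≈ 0.430 in; Ia = 180/2093 in ≈ 0.086 in

Adjust CN=91 to AMC III: 23·91/(10 + 0.13·91) → 2093 ÷ (2183/100) = 209300/2183 ≈ 95.877
Retention S: 1000/CN − 10 with CN=95.877 → S = 900/2093 ≈ 0.430 in
Ia = 0.2S: 0.2·0.430 = 0.086 in (exactly 180/2093)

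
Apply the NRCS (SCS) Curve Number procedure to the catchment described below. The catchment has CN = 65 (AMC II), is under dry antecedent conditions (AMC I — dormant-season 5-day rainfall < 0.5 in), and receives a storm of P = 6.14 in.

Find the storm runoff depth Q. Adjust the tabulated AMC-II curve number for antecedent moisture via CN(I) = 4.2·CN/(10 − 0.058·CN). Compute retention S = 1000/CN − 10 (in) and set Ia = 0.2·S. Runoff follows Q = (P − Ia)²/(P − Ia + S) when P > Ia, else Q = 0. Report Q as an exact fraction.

Adjust CN=65 to AMC I: 4.2·65/(10 − 0.058·65) → 273 ÷ (623/100) = 3900/89 ≈ 43.820
Retention S: 1000/CN − 10 with CN=43.820 → S = 500/39 ≈ 12.821 in
Ia = 0.2·(500/39) = 100/39 in ≈ 2.564 in
Since P=6.140 > Ia=2.564: effective rainfall P−Ia = 6973/1950 in
Q = (6973/1950)²/((6973/1950) + 500/39) = (48622729/3802500)/(31973/1950) = 48622729/62347350 in ≈ 0.780 in

Q = 48622729/62347350 in ≈ 0.780 in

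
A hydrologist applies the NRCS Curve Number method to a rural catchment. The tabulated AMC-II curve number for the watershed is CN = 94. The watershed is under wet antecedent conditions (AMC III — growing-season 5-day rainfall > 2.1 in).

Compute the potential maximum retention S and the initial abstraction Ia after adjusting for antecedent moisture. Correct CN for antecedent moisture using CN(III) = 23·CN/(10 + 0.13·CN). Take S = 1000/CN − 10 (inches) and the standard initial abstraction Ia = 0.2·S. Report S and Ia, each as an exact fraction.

S = 300/1081 in ≈ 0.278 in; Ia = 60/1081 in ≈ 0.056 in

CN(III) from CN(II)=94: (23·94)/(10 + 0.13·94) = 108100/1111 ≈ 97.300
S = 1000/(108100/1111) − 10 = 300/1081 in ≈ 0.278 in
Ia = 0.2S: 0.2·0.278 = 0.056 in (exactly 60/1081)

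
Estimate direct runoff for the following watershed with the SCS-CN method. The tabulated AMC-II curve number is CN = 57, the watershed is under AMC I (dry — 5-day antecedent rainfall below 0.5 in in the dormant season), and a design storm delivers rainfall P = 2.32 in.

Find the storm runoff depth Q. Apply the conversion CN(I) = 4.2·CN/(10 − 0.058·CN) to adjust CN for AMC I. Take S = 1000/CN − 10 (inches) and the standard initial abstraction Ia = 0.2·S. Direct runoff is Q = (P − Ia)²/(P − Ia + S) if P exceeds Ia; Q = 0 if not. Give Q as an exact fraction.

Q = 0 in ≈ 0.000 in

CN(I) from CN(II)=57: (4.2·57)/(10 − 0.058·57) = 119700/3347 ≈ 35.763
S = 1000/(119700/3347) − 10 = 21500/1197 in ≈ 17.962 in
Ia = 0.2·(21500/1197) = 4300/1197 in ≈ 3.592 in
P = 2.320 ≤ Ia = 3.592 in: entire storm abstracted, Q = 0.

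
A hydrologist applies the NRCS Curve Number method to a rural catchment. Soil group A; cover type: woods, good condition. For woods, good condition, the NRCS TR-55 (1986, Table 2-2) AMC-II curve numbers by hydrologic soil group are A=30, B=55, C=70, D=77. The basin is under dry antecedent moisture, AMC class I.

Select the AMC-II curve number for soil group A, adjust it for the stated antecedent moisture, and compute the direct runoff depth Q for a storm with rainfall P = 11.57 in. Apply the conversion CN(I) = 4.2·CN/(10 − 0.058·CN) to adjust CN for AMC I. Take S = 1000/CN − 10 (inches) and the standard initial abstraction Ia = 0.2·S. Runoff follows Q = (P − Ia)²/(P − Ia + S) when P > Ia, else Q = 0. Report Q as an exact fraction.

Q = 170569/45371700 in ≈ 0.004 in

NRCS table: woods, good condition, soil group A → CN(II) = 30
CN(I) from CN(II)=30: (4.2·30)/(10 − 0.058·30) = 900/59 ≈ 15.254
S = 1000/(900/59) − 10 = 500/9 in ≈ 55.556 in
Ia = 0.2·(500/9) = 100/9 in ≈ 11.111 in
P − Ia = 11.570 − 11.111 = 413/900 ≈ 0.459 in (> 0, runoff occurs)
Runoff Q = (P−Ia)²/(P−Ia+S) = (0.459)²/(0.459+55.556) = 170569/45371700 ≈ 0.004 in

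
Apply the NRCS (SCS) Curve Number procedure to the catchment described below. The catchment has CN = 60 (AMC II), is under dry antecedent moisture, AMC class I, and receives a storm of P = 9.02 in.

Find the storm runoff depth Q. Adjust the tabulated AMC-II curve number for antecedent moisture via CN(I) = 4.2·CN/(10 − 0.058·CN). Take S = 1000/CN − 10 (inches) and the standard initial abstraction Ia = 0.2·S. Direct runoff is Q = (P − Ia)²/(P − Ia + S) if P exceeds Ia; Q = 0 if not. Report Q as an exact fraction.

Q = 339038569/215500950 in ≈ 1.573 in

Adjust CN=60 to AMC I: 4.2·60/(10 − 0.058·60) → 252 ÷ (163/25) = 6300/163 ≈ 38.650
Retention S: 1000/CN − 10 with CN=38.650 → S = 1000/63 ≈ 15.873 in
Initial abstraction Ia = S/5 = (1000/63)/5 = 200/63 ≈ 3.175 in
Excess rainfall: 9.020 − 3.175 = 5.845 in; P > Ia so Q > 0
Q: (18413/3150)² ÷ (68413/3150) = 339038569/215500950 in (≈ 1.573 in)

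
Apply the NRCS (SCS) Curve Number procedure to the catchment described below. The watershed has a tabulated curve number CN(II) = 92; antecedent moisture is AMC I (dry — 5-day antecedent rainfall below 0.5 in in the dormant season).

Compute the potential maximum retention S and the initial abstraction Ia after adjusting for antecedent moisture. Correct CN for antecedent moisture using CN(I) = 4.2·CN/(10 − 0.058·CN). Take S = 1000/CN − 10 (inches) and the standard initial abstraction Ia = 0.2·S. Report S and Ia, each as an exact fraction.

CN(I) from CN(II)=92: (4.2·92)/(10 − 0.058·92) = 48300/583 ≈ 82.847
Retention S: 1000/CN − 10 with CN=82.847 → S = 1000/483 ≈ 2.070 in
Initial abstraction Ia = S/5 = (1000/483)/5 = 200/483 ≈ 0.414 in

S = 1000/483 in ≈ 2.070 in; Ia = 200/483 in ≈ 0.414 in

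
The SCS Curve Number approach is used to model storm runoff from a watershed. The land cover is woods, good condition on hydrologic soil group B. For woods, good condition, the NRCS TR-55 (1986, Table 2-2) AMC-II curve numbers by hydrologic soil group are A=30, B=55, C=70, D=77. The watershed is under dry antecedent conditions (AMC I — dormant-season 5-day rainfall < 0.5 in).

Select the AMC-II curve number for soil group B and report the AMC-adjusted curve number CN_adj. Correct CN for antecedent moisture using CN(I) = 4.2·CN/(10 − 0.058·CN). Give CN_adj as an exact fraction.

CN_adj = 7700/227 ≈ 33.921

NRCS table: woods, good condition, soil group B → CN(II) = 55
CN(I) from CN(II)=55: (4.2·55)/(10 − 0.058·55) = 7700/227 ≈ 33.921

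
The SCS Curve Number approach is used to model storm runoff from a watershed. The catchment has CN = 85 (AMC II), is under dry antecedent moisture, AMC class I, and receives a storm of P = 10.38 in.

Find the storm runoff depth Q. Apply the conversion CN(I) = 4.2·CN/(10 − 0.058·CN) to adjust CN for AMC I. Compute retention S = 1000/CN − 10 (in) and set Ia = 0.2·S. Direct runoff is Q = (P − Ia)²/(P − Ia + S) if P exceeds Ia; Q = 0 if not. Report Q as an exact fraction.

CN(I) from CN(II)=85: (4.2·85)/(10 − 0.058·85) = 11900/169 ≈ 70.414
S = 1000/(11900/169) − 10 = 500/119 in ≈ 4.202 in
Ia = 0.2S: 0.2·4.202 = 0.840 in (exactly 100/119)
Excess rainfall: 10.380 − 0.840 = 9.540 in; P > Ia so Q > 0
Q = (56761/5950)²/((56761/5950) + 500/119) = (3221811121/35402500)/(81761/5950) = 3221811121/486477950 in ≈ 6.623 in

Q = 3221811121/486477950 in ≈ 6.623 in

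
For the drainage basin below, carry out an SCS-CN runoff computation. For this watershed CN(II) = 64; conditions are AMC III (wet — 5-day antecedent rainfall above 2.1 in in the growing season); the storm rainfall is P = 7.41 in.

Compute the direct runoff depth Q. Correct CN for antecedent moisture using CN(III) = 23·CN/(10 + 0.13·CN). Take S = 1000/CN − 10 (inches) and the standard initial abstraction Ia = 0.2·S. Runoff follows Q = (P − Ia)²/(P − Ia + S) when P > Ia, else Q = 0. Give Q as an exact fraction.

Q = 21115227/4129075 in ≈ 5.114 in

CN(III) from CN(II)=64: (23·64)/(10 + 0.13·64) = 18400/229 ≈ 80.349
Max retention: S = 1000/(18400/229) − 10 = 225/92 in (≈ 2.446 in)
Initial abstraction Ia = S/5 = (225/92)/5 = 45/92 ≈ 0.489 in
Excess rainfall: 7.410 − 0.489 = 6.921 in; P > Ia so Q > 0
Runoff Q = (P−Ia)²/(P−Ia+S) = (6.921)²/(6.921+2.446) = 21115227/4129075 ≈ 5.114 in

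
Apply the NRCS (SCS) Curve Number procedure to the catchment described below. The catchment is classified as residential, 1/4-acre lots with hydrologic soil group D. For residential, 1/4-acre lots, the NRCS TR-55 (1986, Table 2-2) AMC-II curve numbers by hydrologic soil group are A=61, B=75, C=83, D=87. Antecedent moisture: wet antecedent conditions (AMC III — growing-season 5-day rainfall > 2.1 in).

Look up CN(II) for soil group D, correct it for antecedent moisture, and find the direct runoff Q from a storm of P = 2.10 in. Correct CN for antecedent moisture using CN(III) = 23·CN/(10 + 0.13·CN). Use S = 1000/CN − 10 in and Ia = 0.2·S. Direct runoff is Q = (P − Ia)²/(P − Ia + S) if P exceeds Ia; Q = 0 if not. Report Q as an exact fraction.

NRCS table: residential, 1/4-acre lots, soil group D → CN(II) = 87
Adjust CN=87 to AMC III: 23·87/(10 + 0.13·87) → 2001 ÷ (2131/100) = 200100/2131 ≈ 93.900
Retention S: 1000/CN − 10 with CN=93.900 → S = 1300/2001 ≈ 0.650 in
Ia = 0.2S: 0.2·0.650 = 0.130 in (exactly 260/2001)
Excess rainfall: 2.100 − 0.130 = 1.970 in; P > Ia so Q > 0
Q = (39421/20010)²/((39421/20010) + 1300/2001) = (1554015241/400400100)/(52421/20010) = 1554015241/1048944210 in ≈ 1.482 in

Q = 1554015241/1048944210 in ≈ 1.482 in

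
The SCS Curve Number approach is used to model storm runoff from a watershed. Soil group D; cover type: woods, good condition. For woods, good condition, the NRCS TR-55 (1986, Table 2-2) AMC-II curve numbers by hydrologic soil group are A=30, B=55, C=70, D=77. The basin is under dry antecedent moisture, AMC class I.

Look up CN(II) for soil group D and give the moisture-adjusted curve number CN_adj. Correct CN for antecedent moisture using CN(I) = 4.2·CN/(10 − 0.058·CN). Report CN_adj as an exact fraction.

NRCS table: woods, good condition, soil group D → CN(II) = 77
Adjust CN=77 to AMC I: 4.2·77/(10 − 0.058·77) → (1617/5) ÷ (2767/500) = 161700/2767 ≈ 58.439

CN_adj = 161700/2767 ≈ 58.439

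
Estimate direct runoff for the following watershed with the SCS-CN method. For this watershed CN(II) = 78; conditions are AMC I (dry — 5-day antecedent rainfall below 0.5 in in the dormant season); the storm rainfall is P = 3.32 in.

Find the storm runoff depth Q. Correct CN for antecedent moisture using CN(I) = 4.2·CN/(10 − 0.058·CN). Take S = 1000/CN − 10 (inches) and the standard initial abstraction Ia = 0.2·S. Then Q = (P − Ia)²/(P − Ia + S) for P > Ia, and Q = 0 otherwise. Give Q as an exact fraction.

Adjust CN=78 to AMC I: 4.2·78/(10 − 0.058·78) → (1638/5) ÷ (1369/250) = 81900/1369 ≈ 59.825
Max retention: S = 1000/(81900/1369) − 10 = 5500/819 in (≈ 6.716 in)
Ia = 0.2·(5500/819) = 1100/819 in ≈ 1.343 in
Since P=3.320 > Ia=1.343: effective rainfall P−Ia = 40477/20475 in
Runoff Q = (P−Ia)²/(P−Ia+S) = (1.977)²/(1.977+6.716) = 1638387529/3644079075 ≈ 0.450 in

Q = 1638387529/3644079075 in ≈ 0.450 in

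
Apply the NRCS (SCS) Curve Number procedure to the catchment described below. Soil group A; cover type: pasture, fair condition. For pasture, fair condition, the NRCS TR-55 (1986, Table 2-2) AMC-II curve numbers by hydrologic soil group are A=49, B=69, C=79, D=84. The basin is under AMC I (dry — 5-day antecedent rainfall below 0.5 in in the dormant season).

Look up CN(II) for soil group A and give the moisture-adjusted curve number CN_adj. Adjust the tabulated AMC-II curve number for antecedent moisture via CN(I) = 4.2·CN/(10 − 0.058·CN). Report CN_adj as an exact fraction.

CN_adj = 34300/1193 ≈ 28.751

NRCS table: pasture, fair condition, soil group A → CN(II) = 49
Adjust CN=49 to AMC I: 4.2·49/(10 − 0.058·49) → (1029/5) ÷ (3579/500) = 34300/1193 ≈ 28.751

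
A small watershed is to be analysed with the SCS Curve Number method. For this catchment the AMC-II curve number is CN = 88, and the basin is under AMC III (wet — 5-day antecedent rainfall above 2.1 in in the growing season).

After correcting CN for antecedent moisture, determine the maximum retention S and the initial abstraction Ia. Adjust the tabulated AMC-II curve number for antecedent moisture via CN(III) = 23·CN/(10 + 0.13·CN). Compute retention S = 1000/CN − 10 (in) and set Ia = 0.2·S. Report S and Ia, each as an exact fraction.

Wet (AMC III): CN(III) = 23·88/(10 + 0.13·88) = 2024/(536/25) = 6325/67 ≈ 94.403
Max retention: S = 1000/(6325/67) − 10 = 150/253 in (≈ 0.593 in)
Initial abstraction Ia = S/5 = (150/253)/5 = 30/253 ≈ 0.119 in

S = 150/253 in ≈ 0.593 in; Ia = 30/253 in ≈ 0.119 in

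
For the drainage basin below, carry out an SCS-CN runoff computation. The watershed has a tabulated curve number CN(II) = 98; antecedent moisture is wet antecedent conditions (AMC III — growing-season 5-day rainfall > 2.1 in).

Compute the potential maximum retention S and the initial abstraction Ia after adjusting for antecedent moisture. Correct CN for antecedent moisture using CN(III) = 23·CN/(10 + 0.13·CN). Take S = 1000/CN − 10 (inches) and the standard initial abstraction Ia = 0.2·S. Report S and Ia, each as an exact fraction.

S = 100/1127 in ≈ 0.089 in; Ia = 20/1127 in ≈ 0.018 in

Adjust CN=98 to AMC III: 23·98/(10 + 0.13·98) → 2254 ÷ (1137/50) = 112700/1137 ≈ 99.120
S = 1000/(112700/1137) − 10 = 100/1127 in ≈ 0.089 in
Initial abstraction Ia = S/5 = (100/1127)/5 = 20/1127 ≈ 0.018 in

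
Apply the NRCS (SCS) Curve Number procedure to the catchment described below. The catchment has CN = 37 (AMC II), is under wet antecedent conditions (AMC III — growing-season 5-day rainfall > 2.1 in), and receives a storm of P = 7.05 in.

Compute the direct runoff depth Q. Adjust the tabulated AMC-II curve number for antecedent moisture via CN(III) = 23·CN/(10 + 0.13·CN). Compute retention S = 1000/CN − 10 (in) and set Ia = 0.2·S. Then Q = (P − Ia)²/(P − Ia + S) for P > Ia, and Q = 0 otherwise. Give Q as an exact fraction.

Adjust CN=37 to AMC III: 23·37/(10 + 0.13·37) → 851 ÷ (1481/100) = 85100/1481 ≈ 57.461
Max retention: S = 1000/(85100/1481) − 10 = 6300/851 in (≈ 7.403 in)
Ia = 0.2S: 0.2·7.403 = 1.481 in (exactly 1260/851)
P − Ia = 7.050 − 1.481 = 94791/17020 ≈ 5.569 in (> 0, runoff occurs)
Q: (94791/17020)² ÷ (220791/17020) = 2995111227/1252620940 in (≈ 2.391 in)

Q = 2995111227/1252620940 in ≈ 2.391 in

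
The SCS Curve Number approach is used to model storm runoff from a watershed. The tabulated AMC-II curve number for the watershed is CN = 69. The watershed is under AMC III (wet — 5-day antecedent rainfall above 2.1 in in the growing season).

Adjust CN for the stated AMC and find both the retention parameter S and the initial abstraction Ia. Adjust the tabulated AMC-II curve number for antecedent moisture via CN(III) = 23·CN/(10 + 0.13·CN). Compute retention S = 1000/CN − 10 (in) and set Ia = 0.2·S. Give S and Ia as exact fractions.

S = 3100/1587 in ≈ 1.953 in; Ia = 620/1587 in ≈ 0.391 in

CN(III) from CN(II)=69: (23·69)/(10 + 0.13·69) = 158700/1897 ≈ 83.658
Retention S: 1000/CN − 10 with CN=83.658 → S = 3100/1587 ≈ 1.953 in
Initial abstraction Ia = S/5 = (3100/1587)/5 = 620/1587 ≈ 0.391 in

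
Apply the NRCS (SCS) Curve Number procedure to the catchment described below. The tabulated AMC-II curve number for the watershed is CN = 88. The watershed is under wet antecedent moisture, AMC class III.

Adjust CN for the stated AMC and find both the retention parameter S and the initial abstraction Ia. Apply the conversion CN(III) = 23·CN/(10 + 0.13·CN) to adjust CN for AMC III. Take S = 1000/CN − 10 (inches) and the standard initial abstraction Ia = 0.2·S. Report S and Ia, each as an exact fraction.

S = 150/253 in ≈ 0.593 in; Ia = 30/253 in ≈ 0.119 in

Wet (AMC III): CN(III) = 23·88/(10 + 0.13·88) = 2024/(536/25) = 6325/67 ≈ 94.403
Max retention: S = 1000/(6325/67) − 10 = 150/253 in (≈ 0.593 in)
Ia = 0.2S: 0.2·0.593 = 0.119 in (exactly 30/253)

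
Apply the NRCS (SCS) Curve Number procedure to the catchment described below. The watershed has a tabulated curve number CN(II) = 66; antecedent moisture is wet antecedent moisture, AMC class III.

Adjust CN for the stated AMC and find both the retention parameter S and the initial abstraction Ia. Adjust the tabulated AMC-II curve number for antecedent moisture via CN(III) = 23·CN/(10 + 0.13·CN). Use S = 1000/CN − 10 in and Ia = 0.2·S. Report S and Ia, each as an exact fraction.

S = 1700/759 in ≈ 2.240 in; Ia = 340/759 in ≈ 0.448 in

Wet (AMC III): CN(III) = 23·66/(10 + 0.13·66) = 1518/(929/50) = 75900/929 ≈ 81.701
Max retention: S = 1000/(75900/929) − 10 = 1700/759 in (≈ 2.240 in)
Ia = 0.2·(1700/759) = 340/759 in ≈ 0.448 in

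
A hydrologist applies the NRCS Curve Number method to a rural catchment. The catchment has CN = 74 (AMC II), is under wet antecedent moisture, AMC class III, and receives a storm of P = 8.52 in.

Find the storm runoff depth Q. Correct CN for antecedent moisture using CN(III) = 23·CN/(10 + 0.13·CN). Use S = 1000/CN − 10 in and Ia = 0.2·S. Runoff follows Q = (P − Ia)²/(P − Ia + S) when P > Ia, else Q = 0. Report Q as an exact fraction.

Q = 30542106169/4409520325 in ≈ 6.926 in

Wet (AMC III): CN(III) = 23·74/(10 + 0.13·74) = 1702/(981/50) = 85100/981 ≈ 86.748
S = 1000/(85100/981) − 10 = 1300/851 in ≈ 1.528 in
Ia = 0.2S: 0.2·1.528 = 0.306 in (exactly 260/851)
P − Ia = 8.520 − 0.306 = 174763/21275 ≈ 8.214 in (> 0, runoff occurs)
Runoff Q = (P−Ia)²/(P−Ia+S) = (8.214)²/(8.214+1.528) = 30542106169/4409520325 ≈ 6.926 in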